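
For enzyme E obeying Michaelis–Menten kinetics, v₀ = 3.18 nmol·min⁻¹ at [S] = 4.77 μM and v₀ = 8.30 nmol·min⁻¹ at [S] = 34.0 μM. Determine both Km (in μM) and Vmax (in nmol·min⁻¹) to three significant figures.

Km = 12.1 μM; Vmax = 11.3 nmol·min⁻¹

In reciprocal form, 1/v = (Km/Vmax)·(1/[S]) + 1/Vmax. The two points give (1/[S], 1/v) = (0.2096, 0.3145) and (0.02941, 0.1205).
Slope = (0.3145 − 0.1205)/(0.2096 − 0.02941) = 1.076; intercept = 0.3145 − 1.076×0.2096 = 0.08883.
Vmax = 1/intercept = 11.3 nmol·min⁻¹; Km = slope × Vmax = 1.076 × 11.3 = 12.1 μM.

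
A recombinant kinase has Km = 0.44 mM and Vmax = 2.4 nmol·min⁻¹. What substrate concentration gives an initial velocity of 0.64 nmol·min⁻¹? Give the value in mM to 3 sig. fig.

The required fractional saturation is v/Vmax = 0.64/2.4 = 0.2667.
Then [S]/(Km+[S]) = 0.2667 ⇒ [S] = 0.44 × 0.2667/(1 − 0.2667) = 0.160 mM.

0.160 mM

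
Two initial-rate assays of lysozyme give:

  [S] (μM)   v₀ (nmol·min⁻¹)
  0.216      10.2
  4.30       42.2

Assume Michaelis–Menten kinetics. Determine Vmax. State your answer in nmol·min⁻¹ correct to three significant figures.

From v = Vmax[S]/(Km+[S]), each point gives Vmax = v(Km+[S])/[S].
Equating: 10.2(Km+0.216)/0.216 = 42.2(Km+4.30)/4.30.
47.22·Km + 10.2 = 9.814·Km + 42.2, so (47.22 − 9.814)·Km = 42.2 − 10.2.
Km = 32.00/37.41 = 0.855 μM; then Vmax = 10.2(0.855+0.216)/0.216 = 50.6 nmol·min⁻¹.

50.6 nmol·min⁻¹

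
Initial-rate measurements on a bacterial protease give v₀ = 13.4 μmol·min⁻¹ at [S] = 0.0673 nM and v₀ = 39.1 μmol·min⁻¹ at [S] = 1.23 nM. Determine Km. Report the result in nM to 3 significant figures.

From v = Vmax[S]/(Km+[S]), each point gives Vmax = v(Km+[S])/[S].
Equating: 13.4(Km+0.0673)/0.0673 = 39.1(Km+1.23)/1.23.
199.1·Km + 13.4 = 31.79·Km + 39.1, so (199.1 − 31.79)·Km = 39.1 − 13.4.
Km = 25.70/167.3 = 0.154 nM; then Vmax = 13.4(0.154+0.0673)/0.0673 = 44.0 μmol·min⁻¹.

0.154 nM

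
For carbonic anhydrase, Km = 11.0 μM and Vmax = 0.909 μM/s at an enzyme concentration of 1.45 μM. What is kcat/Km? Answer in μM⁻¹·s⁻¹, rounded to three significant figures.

kcat = Vmax/[E]total = 0.909/1.45 = 0.627 s⁻¹.
kcat/Km = 0.627/11.0 = 0.0570 μM⁻¹·s⁻¹.

0.0570 μM⁻¹·s⁻¹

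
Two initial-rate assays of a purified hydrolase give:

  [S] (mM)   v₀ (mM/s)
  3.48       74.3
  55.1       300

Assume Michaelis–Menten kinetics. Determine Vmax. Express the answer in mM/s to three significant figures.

377 mM/s

In reciprocal form, 1/v = (Km/Vmax)·(1/[S]) + 1/Vmax. The two points give (1/[S], 1/v) = (0.2874, 0.01346) and (0.01815, 0.003333).
Slope = (0.01346 − 0.003333)/(0.2874 − 0.01815) = 0.03761; intercept = 0.01346 − 0.03761×0.2874 = 0.002651.
Vmax = 1/intercept = 377 mM/s; Km = slope × Vmax = 0.03761 × 377 = 14.2 mM.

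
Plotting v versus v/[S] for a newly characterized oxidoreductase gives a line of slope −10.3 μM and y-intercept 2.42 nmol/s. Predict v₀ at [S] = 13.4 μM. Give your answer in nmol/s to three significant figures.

In the Eadie–Hofstee form v = Vmax − Km·(v/[S]), the slope is −Km and the intercept is Vmax, so Km = 10.3 μM and Vmax = 2.42 nmol/s.
v = 2.42 × 13.4/(10.3 + 13.4) = 1.37 nmol/s.

1.37 nmol/s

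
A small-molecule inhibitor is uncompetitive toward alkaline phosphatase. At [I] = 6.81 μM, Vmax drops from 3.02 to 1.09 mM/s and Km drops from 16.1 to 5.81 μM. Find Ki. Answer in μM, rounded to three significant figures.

Uncompetitive: Vmax,app = Vmax/α (and Km,app = Km/α) with α = 1 + [I]/Ki.
α = Vmax/Vmax,app = 3.02/1.09 = 2.771.
Ki = [I]/(α − 1) = 6.81/1.771 = 3.85 μM.

3.85 μM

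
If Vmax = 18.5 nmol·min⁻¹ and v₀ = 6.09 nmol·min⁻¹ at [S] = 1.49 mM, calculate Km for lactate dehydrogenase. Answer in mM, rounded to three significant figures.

From v = Vmax[S]/(Km+[S]), Km = [S](Vmax − v)/v.
Km = 1.49 × (18.5 − 6.09) / 6.09 = 18.49/6.09 = 3.04 mM.

3.04 mM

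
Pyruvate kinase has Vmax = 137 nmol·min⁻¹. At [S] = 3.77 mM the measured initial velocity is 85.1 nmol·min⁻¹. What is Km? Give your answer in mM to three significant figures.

v/Vmax = 85.1/137 = 0.6212 = [S]/(Km+[S]).
So Km + [S] = [S]/0.6212 = 6.069 mM, giving Km = 6.069 − 3.77 = 2.30 mM.

2.30 mM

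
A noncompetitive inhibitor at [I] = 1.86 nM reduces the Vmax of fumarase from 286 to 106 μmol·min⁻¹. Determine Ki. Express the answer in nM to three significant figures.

1.10 nM

Noncompetitive: Vmax,app = Vmax/α with α = 1 + [I]/Ki.
α = Vmax/Vmax,app = 286/106 = 2.698.
Ki = [I]/(α − 1) = 1.86/1.698 = 1.10 nM.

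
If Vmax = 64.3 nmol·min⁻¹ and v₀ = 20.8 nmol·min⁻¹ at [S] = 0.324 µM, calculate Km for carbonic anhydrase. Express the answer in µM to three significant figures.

0.678 µM

v/Vmax = 20.8/64.3 = 0.3235 = [S]/(Km+[S]).
So Km + [S] = [S]/0.3235 = 1.002 µM, giving Km = 1.002 − 0.324 = 0.678 µM.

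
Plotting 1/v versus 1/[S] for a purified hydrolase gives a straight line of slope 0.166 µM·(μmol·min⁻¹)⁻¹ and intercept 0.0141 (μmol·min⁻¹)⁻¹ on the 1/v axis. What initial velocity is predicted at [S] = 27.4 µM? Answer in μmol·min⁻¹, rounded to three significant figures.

The y-intercept is 1/Vmax, so Vmax = 1/0.0141 = 70.9 μmol·min⁻¹.
The slope is Km/Vmax, so Km = 0.166 × 70.9 = 11.8 µM.
Then v = 70.9 × 27.4/(11.8 + 27.4) = 49.6 μmol·min⁻¹.

49.6 μmol·min⁻¹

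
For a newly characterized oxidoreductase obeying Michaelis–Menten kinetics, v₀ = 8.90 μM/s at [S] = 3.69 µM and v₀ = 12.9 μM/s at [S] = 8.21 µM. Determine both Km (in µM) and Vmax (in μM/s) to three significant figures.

Km = 4.76 µM; Vmax = 20.4 μM/s

From v = Vmax[S]/(Km+[S]), each point gives Vmax = v(Km+[S])/[S].
Equating: 8.90(Km+3.69)/3.69 = 12.9(Km+8.21)/8.21.
2.412·Km + 8.90 = 1.571·Km + 12.9, so (2.412 − 1.571)·Km = 12.9 − 8.90.
Km = 4.000/0.8407 = 4.76 µM; then Vmax = 8.90(4.76+3.69)/3.69 = 20.4 μM/s.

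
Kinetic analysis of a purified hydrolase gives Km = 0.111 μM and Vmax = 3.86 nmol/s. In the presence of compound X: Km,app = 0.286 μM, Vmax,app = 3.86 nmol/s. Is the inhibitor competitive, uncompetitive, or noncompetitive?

competitive

Km increases (0.111 → 0.286 μM) while Vmax is unchanged — the hallmark of competitive inhibition.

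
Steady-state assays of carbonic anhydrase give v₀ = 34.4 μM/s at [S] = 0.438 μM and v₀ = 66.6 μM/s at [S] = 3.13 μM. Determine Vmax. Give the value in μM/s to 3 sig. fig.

78.6 μM/s

From v = Vmax[S]/(Km+[S]), each point gives Vmax = v(Km+[S])/[S].
Equating: 34.4(Km+0.438)/0.438 = 66.6(Km+3.13)/3.13.
78.54·Km + 34.4 = 21.28·Km + 66.6, so (78.54 − 21.28)·Km = 66.6 − 34.4.
Km = 32.20/57.26 = 0.562 μM; then Vmax = 34.4(0.562+0.438)/0.438 = 78.6 μM/s.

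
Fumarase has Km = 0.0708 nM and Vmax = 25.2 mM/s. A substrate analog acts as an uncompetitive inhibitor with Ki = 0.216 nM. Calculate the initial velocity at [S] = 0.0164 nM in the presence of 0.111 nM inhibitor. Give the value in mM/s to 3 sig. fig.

4.32 mM/s

With α = 1 + [I]/Ki = 1 + 0.111/0.216 = 1.514, the uncompetitive rate law is v = (Vmax/α)·[S] / (Km/α + [S]).
v = (25.2/1.514)×0.0164 / (0.0708/1.514 + 0.0164) = 0.2730/0.06317 = 4.32 mM/s.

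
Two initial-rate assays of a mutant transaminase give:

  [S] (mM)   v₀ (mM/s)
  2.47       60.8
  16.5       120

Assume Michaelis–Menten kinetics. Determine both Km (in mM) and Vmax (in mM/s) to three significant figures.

From v = Vmax[S]/(Km+[S]), each point gives Vmax = v(Km+[S])/[S].
Equating: 60.8(Km+2.47)/2.47 = 120(Km+16.5)/16.5.
24.62·Km + 60.8 = 7.273·Km + 120, so (24.62 − 7.273)·Km = 120 − 60.8.
Km = 59.20/17.34 = 3.41 mM; then Vmax = 60.8(3.41+2.47)/2.47 = 145 mM/s.

Km = 3.41 mM; Vmax = 145 mM/s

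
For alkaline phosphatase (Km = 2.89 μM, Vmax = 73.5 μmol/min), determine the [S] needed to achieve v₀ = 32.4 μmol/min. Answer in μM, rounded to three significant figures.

The required fractional saturation is v/Vmax = 32.4/73.5 = 0.4408.
Then [S]/(Km+[S]) = 0.4408 ⇒ [S] = 2.89 × 0.4408/(1 − 0.4408) = 2.28 μM.

2.28 μM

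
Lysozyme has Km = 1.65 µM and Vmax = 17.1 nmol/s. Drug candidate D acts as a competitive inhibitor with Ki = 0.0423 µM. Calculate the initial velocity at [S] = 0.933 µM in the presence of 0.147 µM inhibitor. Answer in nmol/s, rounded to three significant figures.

1.92 nmol/s

With α = 1 + [I]/Ki = 1 + 0.147/0.0423 = 4.475, the competitive rate law is v = Vmax[S] / (αKm + [S]).
v = 17.1×0.933 / (4.475×1.65 + 0.933) = 15.95/8.317 = 1.92 nmol/s.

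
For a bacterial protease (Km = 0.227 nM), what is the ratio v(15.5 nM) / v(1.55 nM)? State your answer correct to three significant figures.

1.13

The fractional saturations are [S]/(Km+[S]) = 1.55/1.777 = 0.8723 and 15.5/15.73 = 0.9856.
v₂/v₁ is just their ratio: 0.9856/0.8723 = 1.13.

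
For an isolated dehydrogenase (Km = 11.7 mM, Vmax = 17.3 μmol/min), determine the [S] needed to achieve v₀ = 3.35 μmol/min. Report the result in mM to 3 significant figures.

2.81 mM

The required fractional saturation is v/Vmax = 3.35/17.3 = 0.1936.
Then [S]/(Km+[S]) = 0.1936 ⇒ [S] = 11.7 × 0.1936/(1 − 0.1936) = 2.81 mM.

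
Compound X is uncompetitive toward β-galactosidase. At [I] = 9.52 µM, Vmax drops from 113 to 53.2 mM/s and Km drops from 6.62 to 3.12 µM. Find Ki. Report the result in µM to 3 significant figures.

8.47 µM

Uncompetitive: Vmax,app = Vmax/α (and Km,app = Km/α) with α = 1 + [I]/Ki.
α = Vmax/Vmax,app = 113/53.2 = 2.124.
Ki = [I]/(α − 1) = 9.52/1.124 = 8.47 µM.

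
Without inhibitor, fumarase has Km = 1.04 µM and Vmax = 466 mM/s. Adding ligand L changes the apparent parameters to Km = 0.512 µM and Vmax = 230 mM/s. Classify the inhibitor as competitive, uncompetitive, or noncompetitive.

Both Km and Vmax decrease by the same factor (~2.03-fold) — characteristic of uncompetitive inhibition.

uncompetitive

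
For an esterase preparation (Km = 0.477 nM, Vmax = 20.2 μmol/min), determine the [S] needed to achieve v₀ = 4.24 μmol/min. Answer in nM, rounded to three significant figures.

0.127 nM

The required fractional saturation is v/Vmax = 4.24/20.2 = 0.2099.
Then [S]/(Km+[S]) = 0.2099 ⇒ [S] = 0.477 × 0.2099/(1 − 0.2099) = 0.127 nM.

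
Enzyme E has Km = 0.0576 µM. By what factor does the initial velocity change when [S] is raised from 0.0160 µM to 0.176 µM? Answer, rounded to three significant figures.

3.47

The fractional saturations are [S]/(Km+[S]) = 0.0160/0.07360 = 0.2174 and 0.176/0.2336 = 0.7534.
v₂/v₁ is just their ratio: 0.7534/0.2174 = 3.47.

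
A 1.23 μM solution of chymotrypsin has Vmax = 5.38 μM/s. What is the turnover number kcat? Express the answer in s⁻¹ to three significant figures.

kcat = Vmax/[E]total = 5.38 μM/s / 1.23 μM = 4.37 s⁻¹.

4.37 s⁻¹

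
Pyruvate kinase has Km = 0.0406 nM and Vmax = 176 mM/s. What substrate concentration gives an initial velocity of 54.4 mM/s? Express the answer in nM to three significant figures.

0.0182 nM

The required fractional saturation is v/Vmax = 54.4/176 = 0.3091.
Then [S]/(Km+[S]) = 0.3091 ⇒ [S] = 0.0406 × 0.3091/(1 − 0.3091) = 0.0182 nM.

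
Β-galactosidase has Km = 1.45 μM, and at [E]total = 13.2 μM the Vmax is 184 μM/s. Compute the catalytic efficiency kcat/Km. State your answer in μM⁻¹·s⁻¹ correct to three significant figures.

9.61 μM⁻¹·s⁻¹

kcat = Vmax/[E]total = 184/13.2 = 13.9 s⁻¹.
kcat/Km = 13.9/1.45 = 9.61 μM⁻¹·s⁻¹.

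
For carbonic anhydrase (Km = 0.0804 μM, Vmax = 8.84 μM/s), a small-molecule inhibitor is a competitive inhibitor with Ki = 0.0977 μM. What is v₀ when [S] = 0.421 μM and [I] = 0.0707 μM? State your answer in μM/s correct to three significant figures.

With α = 1 + [I]/Ki = 1 + 0.0707/0.0977 = 1.724, the competitive rate law is v = Vmax[S] / (αKm + [S]).
v = 8.84×0.421 / (1.724×0.0804 + 0.421) = 3.722/0.5596 = 6.65 μM/s.

6.65 μM/s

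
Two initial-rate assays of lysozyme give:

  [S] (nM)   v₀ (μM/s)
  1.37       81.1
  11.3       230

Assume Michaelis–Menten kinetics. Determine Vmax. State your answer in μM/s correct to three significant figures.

In reciprocal form, 1/v = (Km/Vmax)·(1/[S]) + 1/Vmax. The two points give (1/[S], 1/v) = (0.7299, 0.01233) and (0.08850, 0.004348).
Slope = (0.01233 − 0.004348)/(0.7299 − 0.08850) = 0.01245; intercept = 0.01233 − 0.01245×0.7299 = 0.003246.
Vmax = 1/intercept = 308 μM/s; Km = slope × Vmax = 0.01245 × 308 = 3.83 nM.

308 μM/s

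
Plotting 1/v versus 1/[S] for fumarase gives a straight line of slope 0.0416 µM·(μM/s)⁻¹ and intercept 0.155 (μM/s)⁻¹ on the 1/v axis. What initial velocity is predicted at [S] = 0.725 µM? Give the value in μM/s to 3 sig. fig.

4.71 μM/s

The y-intercept is 1/Vmax, so Vmax = 1/0.155 = 6.45 μM/s.
The slope is Km/Vmax, so Km = 0.0416 × 6.45 = 0.268 µM.
Then v = 6.45 × 0.725/(0.268 + 0.725) = 4.71 μM/s.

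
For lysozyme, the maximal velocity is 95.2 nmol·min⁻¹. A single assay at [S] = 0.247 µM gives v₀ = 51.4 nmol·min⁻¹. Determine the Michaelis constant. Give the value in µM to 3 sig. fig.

v/Vmax = 51.4/95.2 = 0.5399 = [S]/(Km+[S]).
So Km + [S] = [S]/0.5399 = 0.4575 µM, giving Km = 0.4575 − 0.247 = 0.210 µM.

0.210 µM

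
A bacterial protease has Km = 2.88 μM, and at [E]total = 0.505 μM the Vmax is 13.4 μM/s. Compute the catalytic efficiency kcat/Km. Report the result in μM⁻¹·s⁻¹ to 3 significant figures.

kcat = Vmax/[E]total = 13.4/0.505 = 26.5 s⁻¹.
kcat/Km = 26.5/2.88 = 9.21 μM⁻¹·s⁻¹.

9.21 μM⁻¹·s⁻¹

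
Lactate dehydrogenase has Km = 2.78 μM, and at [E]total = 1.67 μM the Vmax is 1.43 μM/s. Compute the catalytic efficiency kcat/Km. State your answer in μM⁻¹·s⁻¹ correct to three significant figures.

0.308 μM⁻¹·s⁻¹

kcat = Vmax/[E]total = 1.43/1.67 = 0.856 s⁻¹.
kcat/Km = 0.856/2.78 = 0.308 μM⁻¹·s⁻¹.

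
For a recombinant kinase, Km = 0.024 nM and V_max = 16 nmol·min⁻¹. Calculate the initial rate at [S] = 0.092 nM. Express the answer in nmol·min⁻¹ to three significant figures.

12.7 nmol·min⁻¹

v = Vmax·[S]/(Km + [S]) = 16 × 0.092 / (0.024 + 0.092)
  = 1.472 / 0.1160 = 12.7 nmol·min⁻¹.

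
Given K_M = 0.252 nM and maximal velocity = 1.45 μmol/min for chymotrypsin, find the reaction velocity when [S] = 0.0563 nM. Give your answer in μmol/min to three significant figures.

0.265 μmol/min

v = Vmax·[S]/(Km + [S]) = 1.45 × 0.0563 / (0.252 + 0.0563)
  = 0.08164 / 0.3083 = 0.265 μmol/min.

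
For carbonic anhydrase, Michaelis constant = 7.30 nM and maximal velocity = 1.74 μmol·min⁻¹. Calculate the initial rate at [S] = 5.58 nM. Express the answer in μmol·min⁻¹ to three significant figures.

[S]/(Km+[S]) = 5.58/12.88 = 0.4332, the fractional saturation.
v = 0.4332 × Vmax = 0.4332 × 1.74 = 0.754 μmol·min⁻¹.

0.754 μmol·min⁻¹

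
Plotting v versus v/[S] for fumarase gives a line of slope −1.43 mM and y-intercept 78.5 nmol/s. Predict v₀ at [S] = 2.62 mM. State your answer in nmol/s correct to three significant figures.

In the Eadie–Hofstee form v = Vmax − Km·(v/[S]), the slope is −Km and the intercept is Vmax, so Km = 1.43 mM and Vmax = 78.5 nmol/s.
v = 78.5 × 2.62/(1.43 + 2.62) = 50.8 nmol/s.

50.8 nmol/s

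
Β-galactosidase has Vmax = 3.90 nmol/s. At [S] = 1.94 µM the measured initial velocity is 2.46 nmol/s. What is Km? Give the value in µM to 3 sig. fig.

1.14 µM

v/Vmax = 2.46/3.90 = 0.6308 = [S]/(Km+[S]).
So Km + [S] = [S]/0.6308 = 3.076 µM, giving Km = 3.076 − 1.94 = 1.14 µM.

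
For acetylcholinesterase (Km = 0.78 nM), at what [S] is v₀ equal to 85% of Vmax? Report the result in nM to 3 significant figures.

4.42 nM

v/Vmax = [S]/(Km+[S]) = 0.85, so [S] = Km·0.85/(1 − 0.85) = 0.78 × 5.667.
[S] = 4.42 nM.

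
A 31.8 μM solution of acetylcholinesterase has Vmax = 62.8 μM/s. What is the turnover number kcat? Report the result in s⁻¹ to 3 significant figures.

kcat = Vmax/[E]total = 62.8 μM/s / 31.8 μM = 1.97 s⁻¹.

1.97 s⁻¹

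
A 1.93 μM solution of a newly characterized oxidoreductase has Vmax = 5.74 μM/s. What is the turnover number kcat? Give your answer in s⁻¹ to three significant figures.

2.97 s⁻¹

kcat = Vmax/[E]total = 5.74 μM/s / 1.93 μM = 2.97 s⁻¹.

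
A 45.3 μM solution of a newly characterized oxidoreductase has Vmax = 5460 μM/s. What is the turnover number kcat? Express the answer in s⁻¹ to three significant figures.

121 s⁻¹

kcat = Vmax/[E]total = 5460 μM/s / 45.3 μM = 121 s⁻¹.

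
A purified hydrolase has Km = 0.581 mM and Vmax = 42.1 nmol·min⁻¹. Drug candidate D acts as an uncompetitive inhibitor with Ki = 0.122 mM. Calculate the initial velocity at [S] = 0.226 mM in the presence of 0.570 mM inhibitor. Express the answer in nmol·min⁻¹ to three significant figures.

α = 1 + [I]/Ki = 1 + 0.570/0.122 = 5.672.
For an uncompetitive inhibitor, both parameters are divided by α, giving Vmax/α and Km/α: Km,app = 0.102 mM, Vmax,app = 7.42 nmol·min⁻¹.
v = Vmax,app·[S]/(Km,app + [S]) = 7.42 × 0.226/(0.102 + 0.226) = 5.11 nmol·min⁻¹.

5.11 nmol·min⁻¹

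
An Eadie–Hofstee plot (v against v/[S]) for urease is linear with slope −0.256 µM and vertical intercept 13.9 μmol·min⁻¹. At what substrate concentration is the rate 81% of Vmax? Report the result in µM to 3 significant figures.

1.09 µM

The Eadie–Hofstee slope gives Km = 0.256 µM (slope = −Km).
v/Vmax = [S]/(Km+[S]) = 0.81 ⇒ [S] = Km·0.81/(1−0.81) = 0.256 × 4.263 = 1.09 µM.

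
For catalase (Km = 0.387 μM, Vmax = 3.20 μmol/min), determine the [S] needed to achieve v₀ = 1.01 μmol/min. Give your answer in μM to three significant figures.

Rearranging v = Vmax[S]/(Km+[S]) gives [S] = Km·v/(Vmax − v).
[S] = 0.387 × 1.01 / (3.20 − 1.01) = 0.3909/2.190 = 0.178 μM.

0.178 μM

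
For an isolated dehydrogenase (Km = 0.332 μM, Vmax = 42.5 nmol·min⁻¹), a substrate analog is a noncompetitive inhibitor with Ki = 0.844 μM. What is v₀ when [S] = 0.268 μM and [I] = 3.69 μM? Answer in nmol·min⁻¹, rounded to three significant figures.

With α = 1 + [I]/Ki = 1 + 3.69/0.844 = 5.372, the noncompetitive rate law is v = (Vmax/α)·[S] / (Km + [S]).
v = (42.5/5.372)×0.268 / (0.332 + 0.268) = 2.120/0.6000 = 3.53 nmol·min⁻¹.

3.53 nmol·min⁻¹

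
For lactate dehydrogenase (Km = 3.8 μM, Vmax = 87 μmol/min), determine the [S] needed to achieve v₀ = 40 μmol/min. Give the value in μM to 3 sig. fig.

3.23 μM

Rearranging v = Vmax[S]/(Km+[S]) gives [S] = Km·v/(Vmax − v).
[S] = 3.8 × 40 / (87 − 40) = 152.0/47.00 = 3.23 μM.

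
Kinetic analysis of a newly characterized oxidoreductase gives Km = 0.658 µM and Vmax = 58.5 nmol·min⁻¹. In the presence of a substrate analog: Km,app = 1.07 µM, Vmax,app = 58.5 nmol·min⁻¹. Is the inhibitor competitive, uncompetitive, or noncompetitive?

Km increases (0.658 → 1.07 µM) while Vmax is unchanged — the hallmark of competitive inhibition.

competitive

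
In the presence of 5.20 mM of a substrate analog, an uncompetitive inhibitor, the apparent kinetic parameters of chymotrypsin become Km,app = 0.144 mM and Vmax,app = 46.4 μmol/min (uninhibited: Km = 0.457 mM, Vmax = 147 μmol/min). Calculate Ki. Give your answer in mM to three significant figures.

2.40 mM

Uncompetitive: Vmax,app = Vmax/α (and Km,app = Km/α) with α = 1 + [I]/Ki.
α = Vmax/Vmax,app = 147/46.4 = 3.168.
Since α = 1 + [I]/Ki, [I]/Ki = 3.168 − 1 = 2.168 and Ki = 5.20/2.168 = 2.40 mM.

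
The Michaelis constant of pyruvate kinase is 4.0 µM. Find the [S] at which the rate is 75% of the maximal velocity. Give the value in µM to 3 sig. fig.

12.0 µM

v/Vmax = [S]/(Km+[S]) = 0.75, so [S] = Km·0.75/(1 − 0.75) = 4.0 × 3.000.
[S] = 12.0 µM.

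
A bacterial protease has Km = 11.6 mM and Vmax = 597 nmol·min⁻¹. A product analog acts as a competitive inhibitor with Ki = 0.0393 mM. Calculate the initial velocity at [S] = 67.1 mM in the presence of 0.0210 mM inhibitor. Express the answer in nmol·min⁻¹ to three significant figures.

With α = 1 + [I]/Ki = 1 + 0.0210/0.0393 = 1.534, the competitive rate law is v = Vmax[S] / (αKm + [S]).
v = 597×67.1 / (1.534×11.6 + 67.1) = 40060/84.90 = 472 nmol·min⁻¹.

472 nmol·min⁻¹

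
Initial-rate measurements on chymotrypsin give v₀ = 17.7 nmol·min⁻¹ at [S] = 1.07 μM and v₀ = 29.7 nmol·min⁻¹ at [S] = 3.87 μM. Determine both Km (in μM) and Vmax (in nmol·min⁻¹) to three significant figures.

From v = Vmax[S]/(Km+[S]), each point gives Vmax = v(Km+[S])/[S].
Equating: 17.7(Km+1.07)/1.07 = 29.7(Km+3.87)/3.87.
16.54·Km + 17.7 = 7.674·Km + 29.7, so (16.54 − 7.674)·Km = 29.7 − 17.7.
Km = 12.00/8.868 = 1.35 μM; then Vmax = 17.7(1.35+1.07)/1.07 = 40.1 nmol·min⁻¹.

Km = 1.35 μM; Vmax = 40.1 nmol·min⁻¹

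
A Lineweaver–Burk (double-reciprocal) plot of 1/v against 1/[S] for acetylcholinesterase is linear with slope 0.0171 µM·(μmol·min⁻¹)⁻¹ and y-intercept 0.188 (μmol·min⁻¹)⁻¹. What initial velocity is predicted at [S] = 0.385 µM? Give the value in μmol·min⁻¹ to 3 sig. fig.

The y-intercept is 1/Vmax, so Vmax = 1/0.188 = 5.32 μmol·min⁻¹.
The slope is Km/Vmax, so Km = 0.0171 × 5.32 = 0.0910 µM.
Then v = 5.32 × 0.385/(0.0910 + 0.385) = 4.30 μmol·min⁻¹.

4.30 μmol·min⁻¹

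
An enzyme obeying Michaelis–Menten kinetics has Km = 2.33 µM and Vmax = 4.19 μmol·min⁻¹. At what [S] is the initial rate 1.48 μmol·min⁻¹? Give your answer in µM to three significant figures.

1.27 µM

The required fractional saturation is v/Vmax = 1.48/4.19 = 0.3532.
Then [S]/(Km+[S]) = 0.3532 ⇒ [S] = 2.33 × 0.3532/(1 − 0.3532) = 1.27 µM.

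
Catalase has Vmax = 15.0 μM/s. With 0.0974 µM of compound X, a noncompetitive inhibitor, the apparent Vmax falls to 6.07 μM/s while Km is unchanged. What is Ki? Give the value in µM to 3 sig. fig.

0.0662 µM

Noncompetitive: Vmax,app = Vmax/α with α = 1 + [I]/Ki.
α = Vmax/Vmax,app = 15.0/6.07 = 2.471.
Ki = [I]/(α − 1) = 0.0974/1.471 = 0.0662 µM.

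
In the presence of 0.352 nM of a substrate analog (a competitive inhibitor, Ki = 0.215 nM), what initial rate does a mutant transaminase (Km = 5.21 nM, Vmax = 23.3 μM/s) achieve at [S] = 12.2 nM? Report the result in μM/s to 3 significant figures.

11.0 μM/s

With α = 1 + [I]/Ki = 1 + 0.352/0.215 = 2.637, the competitive rate law is v = Vmax[S] / (αKm + [S]).
v = 23.3×12.2 / (2.637×5.21 + 12.2) = 284.3/25.94 = 11.0 μM/s.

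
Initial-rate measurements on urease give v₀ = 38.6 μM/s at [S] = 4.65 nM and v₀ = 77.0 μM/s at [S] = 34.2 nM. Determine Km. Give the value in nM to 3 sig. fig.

From v = Vmax[S]/(Km+[S]), each point gives Vmax = v(Km+[S])/[S].
Equating: 38.6(Km+4.65)/4.65 = 77.0(Km+34.2)/34.2.
8.301·Km + 38.6 = 2.251·Km + 77.0, so (8.301 − 2.251)·Km = 77.0 − 38.6.
Km = 38.40/6.050 = 6.35 nM; then Vmax = 38.6(6.35+4.65)/4.65 = 91.3 μM/s.

6.35 nM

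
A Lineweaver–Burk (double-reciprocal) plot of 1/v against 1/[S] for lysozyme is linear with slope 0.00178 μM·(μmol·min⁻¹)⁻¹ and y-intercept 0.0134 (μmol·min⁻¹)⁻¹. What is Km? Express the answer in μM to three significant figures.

y-intercept = 1/Vmax ⇒ Vmax = 74.6 μmol·min⁻¹; slope = Km/Vmax ⇒ Km = slope × Vmax.
Km = 0.00178 × 74.6 = 0.133 μM.

0.133 μM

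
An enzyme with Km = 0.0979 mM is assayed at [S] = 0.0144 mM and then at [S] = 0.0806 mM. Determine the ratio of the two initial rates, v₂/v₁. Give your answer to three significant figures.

3.52

The fractional saturations are [S]/(Km+[S]) = 0.0144/0.1123 = 0.1282 and 0.0806/0.1785 = 0.4515.
v₂/v₁ is just their ratio: 0.4515/0.1282 = 3.52.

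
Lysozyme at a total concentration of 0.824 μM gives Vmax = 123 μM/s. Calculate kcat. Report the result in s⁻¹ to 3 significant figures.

149 s⁻¹

kcat = Vmax/[E]total = 123 μM/s / 0.824 μM = 149 s⁻¹.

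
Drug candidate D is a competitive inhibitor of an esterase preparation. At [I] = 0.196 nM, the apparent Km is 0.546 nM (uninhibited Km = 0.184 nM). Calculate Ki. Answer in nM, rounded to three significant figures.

0.0996 nM

Competitive: Km,app = α·Km with α = 1 + [I]/Ki.
α = Km,app/Km = 0.546/0.184 = 2.967.
Ki = [I]/(α − 1) = 0.196/1.967 = 0.0996 nM.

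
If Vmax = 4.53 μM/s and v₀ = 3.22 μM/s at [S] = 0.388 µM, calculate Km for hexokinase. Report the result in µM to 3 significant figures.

From v = Vmax[S]/(Km+[S]), Km = [S](Vmax − v)/v.
Km = 0.388 × (4.53 − 3.22) / 3.22 = 0.5083/3.22 = 0.158 µM.

0.158 µM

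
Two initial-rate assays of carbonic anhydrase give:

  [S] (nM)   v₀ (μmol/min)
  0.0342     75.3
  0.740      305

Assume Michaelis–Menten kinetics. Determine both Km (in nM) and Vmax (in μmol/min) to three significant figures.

In reciprocal form, 1/v = (Km/Vmax)·(1/[S]) + 1/Vmax. The two points give (1/[S], 1/v) = (29.24, 0.01328) and (1.351, 0.003279).
Slope = (0.01328 − 0.003279)/(29.24 − 1.351) = 0.0003586; intercept = 0.01328 − 0.0003586×29.24 = 0.002794.
Vmax = 1/intercept = 358 μmol/min; Km = slope × Vmax = 0.0003586 × 358 = 0.128 nM.

Km = 0.128 nM; Vmax = 358 μmol/min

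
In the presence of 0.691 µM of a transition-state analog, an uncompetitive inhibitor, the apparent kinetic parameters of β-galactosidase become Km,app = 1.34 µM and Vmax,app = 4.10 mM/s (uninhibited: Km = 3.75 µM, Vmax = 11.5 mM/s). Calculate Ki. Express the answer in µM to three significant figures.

0.383 µM

Uncompetitive: Vmax,app = Vmax/α (and Km,app = Km/α) with α = 1 + [I]/Ki.
α = Vmax/Vmax,app = 11.5/4.10 = 2.805.
Since α = 1 + [I]/Ki, [I]/Ki = 2.805 − 1 = 1.805 and Ki = 0.691/1.805 = 0.383 µM.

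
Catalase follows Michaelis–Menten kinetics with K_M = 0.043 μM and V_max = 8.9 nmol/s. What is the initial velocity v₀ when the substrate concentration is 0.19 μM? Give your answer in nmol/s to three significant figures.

7.26 nmol/s

v = Vmax·[S]/(Km + [S]) = 8.9 × 0.19 / (0.043 + 0.19)
  = 1.691 / 0.2330 = 7.26 nmol/s.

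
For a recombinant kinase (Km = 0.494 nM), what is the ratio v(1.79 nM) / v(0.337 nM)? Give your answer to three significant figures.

1.93

The fractional saturations are [S]/(Km+[S]) = 0.337/0.8310 = 0.4055 and 1.79/2.284 = 0.7837.
v₂/v₁ is just their ratio: 0.7837/0.4055 = 1.93.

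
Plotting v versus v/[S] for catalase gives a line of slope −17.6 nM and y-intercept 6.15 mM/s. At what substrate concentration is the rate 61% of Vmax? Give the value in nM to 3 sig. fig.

27.5 nM

The Eadie–Hofstee slope gives Km = 17.6 nM (slope = −Km).
v/Vmax = [S]/(Km+[S]) = 0.61 ⇒ [S] = Km·0.61/(1−0.61) = 17.6 × 1.564 = 27.5 nM.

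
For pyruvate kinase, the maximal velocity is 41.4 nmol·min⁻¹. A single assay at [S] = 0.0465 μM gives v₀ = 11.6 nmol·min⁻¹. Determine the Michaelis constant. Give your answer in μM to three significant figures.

0.119 μM

v/Vmax = 11.6/41.4 = 0.2802 = [S]/(Km+[S]).
So Km + [S] = [S]/0.2802 = 0.1660 μM, giving Km = 0.1660 − 0.0465 = 0.119 μM.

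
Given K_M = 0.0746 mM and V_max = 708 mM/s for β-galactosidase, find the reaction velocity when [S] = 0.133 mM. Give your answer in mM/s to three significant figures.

454 mM/s

[S]/(Km+[S]) = 0.133/0.2076 = 0.6407, the fractional saturation.
v = 0.6407 × Vmax = 0.6407 × 708 = 454 mM/s.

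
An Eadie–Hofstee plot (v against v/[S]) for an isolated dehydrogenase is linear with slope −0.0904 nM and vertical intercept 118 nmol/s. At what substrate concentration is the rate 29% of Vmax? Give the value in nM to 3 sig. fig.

The Eadie–Hofstee slope gives Km = 0.0904 nM (slope = −Km).
v/Vmax = [S]/(Km+[S]) = 0.29 ⇒ [S] = Km·0.29/(1−0.29) = 0.0904 × 0.4085 = 0.0369 nM.

0.0369 nM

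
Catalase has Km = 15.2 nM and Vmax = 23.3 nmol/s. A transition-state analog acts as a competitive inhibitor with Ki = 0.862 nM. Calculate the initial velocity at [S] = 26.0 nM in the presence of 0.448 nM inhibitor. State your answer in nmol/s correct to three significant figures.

With α = 1 + [I]/Ki = 1 + 0.448/0.862 = 1.520, the competitive rate law is v = Vmax[S] / (αKm + [S]).
v = 23.3×26.0 / (1.520×15.2 + 26.0) = 605.8/49.10 = 12.3 nmol/s.

12.3 nmol/s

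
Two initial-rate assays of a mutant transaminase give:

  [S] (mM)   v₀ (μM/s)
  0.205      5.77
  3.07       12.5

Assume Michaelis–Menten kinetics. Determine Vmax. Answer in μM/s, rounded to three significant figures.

In reciprocal form, 1/v = (Km/Vmax)·(1/[S]) + 1/Vmax. The two points give (1/[S], 1/v) = (4.878, 0.1733) and (0.3257, 0.08000).
Slope = (0.1733 − 0.08000)/(4.878 − 0.3257) = 0.02050; intercept = 0.1733 − 0.02050×4.878 = 0.07332.
Vmax = 1/intercept = 13.6 μM/s; Km = slope × Vmax = 0.02050 × 13.6 = 0.280 mM.

13.6 μM/s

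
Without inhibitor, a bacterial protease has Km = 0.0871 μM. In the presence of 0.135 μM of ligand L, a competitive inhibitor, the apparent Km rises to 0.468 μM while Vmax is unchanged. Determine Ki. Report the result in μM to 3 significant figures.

0.0309 μM

Competitive: Km,app = α·Km with α = 1 + [I]/Ki.
α = Km,app/Km = 0.468/0.0871 = 5.373.
Ki = [I]/(α − 1) = 0.135/4.373 = 0.0309 μM.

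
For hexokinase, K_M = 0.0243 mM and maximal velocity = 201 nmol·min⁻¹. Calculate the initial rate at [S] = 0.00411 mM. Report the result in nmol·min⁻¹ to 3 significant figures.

v = Vmax·[S]/(Km + [S]) = 201 × 0.00411 / (0.0243 + 0.00411)
  = 0.8261 / 0.02841 = 29.1 nmol·min⁻¹.

29.1 nmol·min⁻¹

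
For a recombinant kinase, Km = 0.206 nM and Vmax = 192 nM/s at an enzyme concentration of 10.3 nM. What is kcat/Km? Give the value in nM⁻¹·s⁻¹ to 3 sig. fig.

kcat = Vmax/[E]total = 192/10.3 = 18.6 s⁻¹.
kcat/Km = 18.6/0.206 = 90.5 nM⁻¹·s⁻¹.

90.5 nM⁻¹·s⁻¹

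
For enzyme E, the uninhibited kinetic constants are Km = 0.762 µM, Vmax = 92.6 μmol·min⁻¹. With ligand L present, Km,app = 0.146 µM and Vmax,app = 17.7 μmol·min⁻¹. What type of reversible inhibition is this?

Both Km and Vmax decrease by the same factor (~5.23-fold) — characteristic of uncompetitive inhibition.

uncompetitive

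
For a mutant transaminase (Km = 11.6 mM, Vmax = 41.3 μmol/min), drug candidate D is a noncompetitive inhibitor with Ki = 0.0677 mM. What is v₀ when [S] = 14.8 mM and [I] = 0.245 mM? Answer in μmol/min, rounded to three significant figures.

5.01 μmol/min

With α = 1 + [I]/Ki = 1 + 0.245/0.0677 = 4.619, the noncompetitive rate law is v = (Vmax/α)·[S] / (Km + [S]).
v = (41.3/4.619)×14.8 / (11.6 + 14.8) = 132.3/26.40 = 5.01 μmol/min.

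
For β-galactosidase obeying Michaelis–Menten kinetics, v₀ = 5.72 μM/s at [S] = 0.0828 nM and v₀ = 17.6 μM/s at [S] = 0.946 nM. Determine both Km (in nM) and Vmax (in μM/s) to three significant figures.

From v = Vmax[S]/(Km+[S]), each point gives Vmax = v(Km+[S])/[S].
Equating: 5.72(Km+0.0828)/0.0828 = 17.6(Km+0.946)/0.946.
69.08·Km + 5.72 = 18.60·Km + 17.6, so (69.08 − 18.60)·Km = 17.6 − 5.72.
Km = 11.88/50.48 = 0.235 nM; then Vmax = 5.72(0.235+0.0828)/0.0828 = 22.0 μM/s.

Km = 0.235 nM; Vmax = 22.0 μM/s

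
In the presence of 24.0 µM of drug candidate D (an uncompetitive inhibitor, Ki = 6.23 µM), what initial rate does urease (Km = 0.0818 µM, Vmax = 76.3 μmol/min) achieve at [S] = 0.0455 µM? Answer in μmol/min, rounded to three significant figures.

11.5 μmol/min

With α = 1 + [I]/Ki = 1 + 24.0/6.23 = 4.852, the uncompetitive rate law is v = (Vmax/α)·[S] / (Km/α + [S]).
v = (76.3/4.852)×0.0455 / (0.0818/4.852 + 0.0455) = 0.7155/0.06236 = 11.5 μmol/min.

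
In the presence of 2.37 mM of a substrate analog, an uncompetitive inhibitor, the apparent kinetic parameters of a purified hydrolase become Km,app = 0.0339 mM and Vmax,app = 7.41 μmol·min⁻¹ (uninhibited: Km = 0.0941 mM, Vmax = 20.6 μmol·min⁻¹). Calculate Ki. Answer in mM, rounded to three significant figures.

1.33 mM

Uncompetitive: Vmax,app = Vmax/α (and Km,app = Km/α) with α = 1 + [I]/Ki.
α = Vmax/Vmax,app = 20.6/7.41 = 2.780.
Since α = 1 + [I]/Ki, [I]/Ki = 2.780 − 1 = 1.780 and Ki = 2.37/1.780 = 1.33 mM.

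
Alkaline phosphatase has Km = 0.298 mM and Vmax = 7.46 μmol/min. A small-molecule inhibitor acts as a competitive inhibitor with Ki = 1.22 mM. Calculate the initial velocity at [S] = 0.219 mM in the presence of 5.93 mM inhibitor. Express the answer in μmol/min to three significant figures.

0.831 μmol/min

With α = 1 + [I]/Ki = 1 + 5.93/1.22 = 5.861, the competitive rate law is v = Vmax[S] / (αKm + [S]).
v = 7.46×0.219 / (5.861×0.298 + 0.219) = 1.634/1.965 = 0.831 μmol/min.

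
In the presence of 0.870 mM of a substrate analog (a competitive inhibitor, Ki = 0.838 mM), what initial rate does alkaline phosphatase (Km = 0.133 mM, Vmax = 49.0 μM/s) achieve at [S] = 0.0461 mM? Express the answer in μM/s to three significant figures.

α = 1 + [I]/Ki = 1 + 0.870/0.838 = 2.038.
For a competitive inhibitor, Vmax is unchanged and the apparent Km becomes α·Km: Km,app = 0.271 mM, Vmax,app = 49.0 μM/s.
v = Vmax,app·[S]/(Km,app + [S]) = 49.0 × 0.0461/(0.271 + 0.0461) = 7.12 μM/s.

7.12 μM/s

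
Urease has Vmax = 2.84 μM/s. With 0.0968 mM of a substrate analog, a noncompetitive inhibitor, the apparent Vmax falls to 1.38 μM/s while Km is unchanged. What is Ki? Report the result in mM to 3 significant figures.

0.0915 mM

Noncompetitive: Vmax,app = Vmax/α with α = 1 + [I]/Ki.
α = Vmax/Vmax,app = 2.84/1.38 = 2.058.
Ki = [I]/(α − 1) = 0.0968/1.058 = 0.0915 mM.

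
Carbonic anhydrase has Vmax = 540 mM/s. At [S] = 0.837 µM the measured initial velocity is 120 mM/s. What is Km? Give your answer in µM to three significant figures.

2.93 µM

From v = Vmax[S]/(Km+[S]), Km = [S](Vmax − v)/v.
Km = 0.837 × (540 − 120) / 120 = 351.5/120 = 2.93 µM.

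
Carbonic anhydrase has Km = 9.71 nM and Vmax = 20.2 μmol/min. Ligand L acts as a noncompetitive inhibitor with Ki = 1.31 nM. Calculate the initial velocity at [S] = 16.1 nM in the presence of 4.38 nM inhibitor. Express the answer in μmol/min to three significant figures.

2.90 μmol/min

With α = 1 + [I]/Ki = 1 + 4.38/1.31 = 4.344, the noncompetitive rate law is v = (Vmax/α)·[S] / (Km + [S]).
v = (20.2/4.344)×16.1 / (9.71 + 16.1) = 74.87/25.81 = 2.90 μmol/min.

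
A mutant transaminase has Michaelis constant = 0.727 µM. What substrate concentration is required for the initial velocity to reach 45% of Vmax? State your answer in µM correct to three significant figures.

0.595 µM

v/Vmax = [S]/(Km+[S]) = 0.45, so [S] = Km·0.45/(1 − 0.45) = 0.727 × 0.8182.
[S] = 0.595 µM.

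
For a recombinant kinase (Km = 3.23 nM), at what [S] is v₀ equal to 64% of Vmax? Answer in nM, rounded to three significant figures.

5.74 nM

v/Vmax = [S]/(Km+[S]) = 0.64, so [S] = Km·0.64/(1 − 0.64) = 3.23 × 1.778.
[S] = 5.74 nM.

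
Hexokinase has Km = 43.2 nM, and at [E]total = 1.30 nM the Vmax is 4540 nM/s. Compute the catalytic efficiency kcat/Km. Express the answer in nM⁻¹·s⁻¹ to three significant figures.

kcat = Vmax/[E]total = 4540/1.30 = 3490 s⁻¹.
kcat/Km = 3490/43.2 = 80.8 nM⁻¹·s⁻¹.

80.8 nM⁻¹·s⁻¹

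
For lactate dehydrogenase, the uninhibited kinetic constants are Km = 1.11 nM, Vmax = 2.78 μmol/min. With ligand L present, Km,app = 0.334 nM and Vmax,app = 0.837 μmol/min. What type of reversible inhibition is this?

Both Km and Vmax decrease by the same factor (~3.32-fold) — characteristic of uncompetitive inhibition.

uncompetitive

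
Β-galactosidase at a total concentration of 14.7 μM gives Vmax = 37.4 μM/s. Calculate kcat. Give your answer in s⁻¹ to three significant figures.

kcat = Vmax/[E]total = 37.4 μM/s / 14.7 μM = 2.54 s⁻¹.

2.54 s⁻¹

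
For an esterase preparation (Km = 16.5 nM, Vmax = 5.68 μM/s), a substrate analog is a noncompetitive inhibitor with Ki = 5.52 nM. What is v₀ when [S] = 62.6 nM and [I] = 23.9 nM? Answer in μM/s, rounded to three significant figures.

With α = 1 + [I]/Ki = 1 + 23.9/5.52 = 5.330, the noncompetitive rate law is v = (Vmax/α)·[S] / (Km + [S]).
v = (5.68/5.330)×62.6 / (16.5 + 62.6) = 66.71/79.10 = 0.843 μM/s.

0.843 μM/s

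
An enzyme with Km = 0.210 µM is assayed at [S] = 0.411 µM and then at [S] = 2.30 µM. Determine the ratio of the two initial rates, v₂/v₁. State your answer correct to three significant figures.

The fractional saturations are [S]/(Km+[S]) = 0.411/0.6210 = 0.6618 and 2.30/2.510 = 0.9163.
v₂/v₁ is just their ratio: 0.9163/0.6618 = 1.38.

1.38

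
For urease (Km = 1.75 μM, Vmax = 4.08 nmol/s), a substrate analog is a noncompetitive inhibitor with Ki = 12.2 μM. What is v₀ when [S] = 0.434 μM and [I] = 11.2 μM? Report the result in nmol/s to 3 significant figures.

With α = 1 + [I]/Ki = 1 + 11.2/12.2 = 1.918, the noncompetitive rate law is v = (Vmax/α)·[S] / (Km + [S]).
v = (4.08/1.918)×0.434 / (1.75 + 0.434) = 0.9232/2.184 = 0.423 nmol/s.

0.423 nmol/s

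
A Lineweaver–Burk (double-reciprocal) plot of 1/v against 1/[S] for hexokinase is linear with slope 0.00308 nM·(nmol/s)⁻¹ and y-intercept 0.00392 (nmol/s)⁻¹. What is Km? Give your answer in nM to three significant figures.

0.786 nM

y-intercept = 1/Vmax ⇒ Vmax = 255 nmol/s; slope = Km/Vmax ⇒ Km = slope × Vmax.
Km = 0.00308 × 255 = 0.786 nM.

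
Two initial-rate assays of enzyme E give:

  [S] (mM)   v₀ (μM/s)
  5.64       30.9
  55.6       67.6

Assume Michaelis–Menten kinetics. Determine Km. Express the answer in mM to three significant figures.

8.61 mM

From v = Vmax[S]/(Km+[S]), each point gives Vmax = v(Km+[S])/[S].
Equating: 30.9(Km+5.64)/5.64 = 67.6(Km+55.6)/55.6.
5.479·Km + 30.9 = 1.216·Km + 67.6, so (5.479 − 1.216)·Km = 67.6 − 30.9.
Km = 36.70/4.263 = 8.61 mM; then Vmax = 30.9(8.61+5.64)/5.64 = 78.1 μM/s.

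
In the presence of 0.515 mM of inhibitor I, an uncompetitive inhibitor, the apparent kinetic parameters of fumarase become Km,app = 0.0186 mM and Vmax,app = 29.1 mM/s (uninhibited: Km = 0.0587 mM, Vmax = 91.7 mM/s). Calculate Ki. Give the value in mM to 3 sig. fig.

0.239 mM

Uncompetitive: Vmax,app = Vmax/α (and Km,app = Km/α) with α = 1 + [I]/Ki.
α = Vmax/Vmax,app = 91.7/29.1 = 3.151.
Ki = [I]/(α − 1) = 0.515/2.151 = 0.239 mM.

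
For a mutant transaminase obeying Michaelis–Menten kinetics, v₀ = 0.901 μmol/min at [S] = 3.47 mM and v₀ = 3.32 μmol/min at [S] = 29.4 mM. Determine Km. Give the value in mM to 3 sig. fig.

16.5 mM

In reciprocal form, 1/v = (Km/Vmax)·(1/[S]) + 1/Vmax. The two points give (1/[S], 1/v) = (0.2882, 1.110) and (0.03401, 0.3012).
Slope = (1.110 − 0.3012)/(0.2882 − 0.03401) = 3.182; intercept = 1.110 − 3.182×0.2882 = 0.1930.
Vmax = 1/intercept = 5.18 μmol/min; Km = slope × Vmax = 3.182 × 5.18 = 16.5 mM.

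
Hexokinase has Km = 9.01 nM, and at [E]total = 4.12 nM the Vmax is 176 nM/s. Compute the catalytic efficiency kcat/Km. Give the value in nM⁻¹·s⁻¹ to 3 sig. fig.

kcat = Vmax/[E]total = 176/4.12 = 42.7 s⁻¹.
kcat/Km = 42.7/9.01 = 4.74 nM⁻¹·s⁻¹.

4.74 nM⁻¹·s⁻¹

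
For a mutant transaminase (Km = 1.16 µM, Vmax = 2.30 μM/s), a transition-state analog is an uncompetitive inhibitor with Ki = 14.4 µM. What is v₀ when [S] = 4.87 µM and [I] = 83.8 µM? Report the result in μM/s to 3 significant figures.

α = 1 + [I]/Ki = 1 + 83.8/14.4 = 6.819.
For an uncompetitive inhibitor, both parameters are divided by α, giving Vmax/α and Km/α: Km,app = 0.170 µM, Vmax,app = 0.337 μM/s.
v = Vmax,app·[S]/(Km,app + [S]) = 0.337 × 4.87/(0.170 + 4.87) = 0.326 μM/s.

0.326 μM/s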